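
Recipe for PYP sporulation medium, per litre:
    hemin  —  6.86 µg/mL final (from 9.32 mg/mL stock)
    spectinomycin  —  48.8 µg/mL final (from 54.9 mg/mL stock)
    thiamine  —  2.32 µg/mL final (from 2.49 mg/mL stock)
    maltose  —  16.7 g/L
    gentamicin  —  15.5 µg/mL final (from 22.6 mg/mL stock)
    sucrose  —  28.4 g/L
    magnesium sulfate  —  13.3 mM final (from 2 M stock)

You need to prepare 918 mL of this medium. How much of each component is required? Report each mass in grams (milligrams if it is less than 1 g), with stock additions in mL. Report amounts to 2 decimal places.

Target volume = 918 mL = 0.918 L.
hemin: V = C2·V2/C1 = 6.86 µg/mL × 918 mL ÷ 9320 µg/mL = 0.68 mL
spectinomycin: dilute stock: 48.8 µg/mL × 918 mL ÷ 54900 µg/mL = 0.82 mL
thiamine: C1V1 = C2V2 → 2.32 µg/mL × 918 mL ÷ 2490 µg/mL = 0.86 mL
maltose: 16.7 g/L × 0.918 L = 15.33 g
gentamicin: C1V1 = C2V2 → 15.5 µg/mL × 918 mL ÷ 22600 µg/mL = 0.63 mL
sucrose: 28.4 g/L × 0.918 L = 26.07 g
magnesium sulfate: C1V1 = C2V2 → 13.3 mM × 918 mL ÷ 2000 mM = 6.10 mL

hemin 0.68 mL; spectinomycin 0.82 mL; thiamine 0.86 mL; maltose 15.33 g; gentamicin 0.63 mL; sucrose 26.07 g; magnesium sulfate 6.10 mL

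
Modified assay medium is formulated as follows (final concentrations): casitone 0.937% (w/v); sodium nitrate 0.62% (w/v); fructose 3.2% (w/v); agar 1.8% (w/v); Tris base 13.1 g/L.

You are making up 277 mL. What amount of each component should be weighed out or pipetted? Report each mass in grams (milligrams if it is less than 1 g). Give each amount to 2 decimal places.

casitone 2.60 g; sodium nitrate 1.72 g; fructose 8.86 g; agar 4.99 g; Tris base 3.63 g

Working volume: 277 mL = 0.277 L.
casitone: 0.937 g per 100 mL × 277 mL ÷ 100 = 2.60 g
sodium nitrate: 0.62 g per 100 mL × 277 mL ÷ 100 = 1.72 g
fructose: 3.2% w/v = 32 g/L → 32 × 0.277 L = 8.86 g
agar: 1.8 g per 100 mL × 277 mL ÷ 100 = 4.99 g
Tris base: 13.1 g/L × 0.277 L = 3.63 g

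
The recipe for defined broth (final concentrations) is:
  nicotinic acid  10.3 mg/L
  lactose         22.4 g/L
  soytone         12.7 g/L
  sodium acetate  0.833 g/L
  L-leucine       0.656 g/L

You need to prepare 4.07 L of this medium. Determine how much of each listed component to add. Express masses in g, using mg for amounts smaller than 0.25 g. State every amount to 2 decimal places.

nicotinic acid 41.92 mg; lactose 91.17 g; soytone 51.69 g; sodium acetate 3.39 g; L-leucine 2.67 g

Scale factor relative to 1 L: 4.07.
nicotinic acid: 10.3 mg/L × 4.07 L = 41.92 mg
lactose: 22.4 g/L × 4.07 L = 91.17 g
soytone: 12.7 g/L × 4.07 L = 51.69 g
sodium acetate: 0.833 g/L × 4.07 L = 3.39 g
L-leucine: 0.656 g/L × 4.07 L = 2.67 g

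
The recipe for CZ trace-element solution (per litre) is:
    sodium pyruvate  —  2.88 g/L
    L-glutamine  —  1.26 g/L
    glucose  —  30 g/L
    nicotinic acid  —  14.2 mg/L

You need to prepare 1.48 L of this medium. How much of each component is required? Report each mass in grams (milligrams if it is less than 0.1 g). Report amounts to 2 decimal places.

sodium pyruvate 4.26 g; L-glutamine 1.86 g; glucose 44.40 g; nicotinic acid 21.02 mg

Scale factor relative to 1 L: 1.48.
sodium pyruvate: 2.88 g/L × 1.48 L = 4.26 g
L-glutamine: 1.26 g/L × 1.48 L = 1.86 g
glucose: 30 g/L × 1.48 L = 44.40 g
nicotinic acid: 14.2 mg/L × 1.48 L = 21.02 mg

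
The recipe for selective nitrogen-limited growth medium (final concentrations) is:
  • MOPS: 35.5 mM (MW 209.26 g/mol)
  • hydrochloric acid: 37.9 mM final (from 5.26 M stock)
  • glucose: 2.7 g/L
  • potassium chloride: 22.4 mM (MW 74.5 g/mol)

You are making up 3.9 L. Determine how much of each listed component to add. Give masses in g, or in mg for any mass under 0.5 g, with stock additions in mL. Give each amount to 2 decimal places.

Scale factor relative to 1 L: 3.9.
MOPS: 35.5 mmol/L × 209.26 g/mol × 3.9 L ÷ 1000 = 28.97 g
hydrochloric acid: dilute stock: 37.9 mM × 3900 mL ÷ 5260 mM = 28.10 mL
glucose: 2.7 g/L × 3.9 L = 10.53 g
potassium chloride: 22.4 mmol/L × 74.5 g/mol × 3.9 L ÷ 1000 = 6.51 g

MOPS 28.97 g; hydrochloric acid 28.10 mL; glucose 10.53 g; potassium chloride 6.51 g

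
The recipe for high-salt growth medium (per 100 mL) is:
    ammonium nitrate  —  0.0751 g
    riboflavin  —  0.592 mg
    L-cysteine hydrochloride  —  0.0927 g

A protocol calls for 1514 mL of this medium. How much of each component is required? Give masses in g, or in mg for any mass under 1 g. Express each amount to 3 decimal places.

ammonium nitrate 1.137 g; riboflavin 8.963 mg; L-cysteine hydrochloride 1.403 g

Ratio of target to recipe volume: 1514 / 100 = 15.14.
ammonium nitrate: 0.0751 g × (1514 mL / 100 mL) = 1.137 g
riboflavin: 0.592 mg × (1514 mL / 100 mL) = 8.963 mg
L-cysteine hydrochloride: 0.0927 g × (1514 mL / 100 mL) = 1.403 g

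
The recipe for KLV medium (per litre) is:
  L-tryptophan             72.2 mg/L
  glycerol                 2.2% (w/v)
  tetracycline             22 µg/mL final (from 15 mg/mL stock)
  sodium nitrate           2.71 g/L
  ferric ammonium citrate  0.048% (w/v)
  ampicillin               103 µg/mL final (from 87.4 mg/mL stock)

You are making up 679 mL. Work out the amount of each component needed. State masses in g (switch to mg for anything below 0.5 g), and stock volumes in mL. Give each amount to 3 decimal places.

Target volume = 679 mL = 0.679 L.
L-tryptophan: 72.2 mg/L × 0.679 L = 49.024 mg
glycerol: 2.2 g per 100 mL × 679 mL ÷ 100 = 14.938 g
tetracycline: V = C2·V2/C1 = 22 µg/mL × 679 mL ÷ 15000 µg/mL = 0.996 mL
sodium nitrate: 2.71 g/L × 0.679 L = 1.840 g
ferric ammonium citrate: 0.048 g per 100 mL × 679 mL ÷ 100 = 0.32592 g = 325.920 mg
ampicillin: dilute stock: 103 µg/mL × 679 mL ÷ 87400 µg/mL = 0.800 mL

L-tryptophan 49.024 mg; glycerol 14.938 g; tetracycline 0.996 mL; sodium nitrate 1.840 g; ferric ammonium citrate 325.920 mg; ampicillin 0.800 mL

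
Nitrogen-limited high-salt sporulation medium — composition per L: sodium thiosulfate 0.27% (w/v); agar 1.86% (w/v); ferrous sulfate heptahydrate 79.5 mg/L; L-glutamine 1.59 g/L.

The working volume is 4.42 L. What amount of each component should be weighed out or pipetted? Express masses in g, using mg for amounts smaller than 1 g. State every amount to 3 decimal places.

Working volume: 4.42 L.
sodium thiosulfate: 0.27% w/v = 2.7 g/L → 2.7 × 4.42 L = 11.934 g
agar: 1.86 g per 100 mL × 4420 mL ÷ 100 = 82.212 g
ferrous sulfate heptahydrate: 79.5 mg/L × 4.42 L = 351.390 mg
L-glutamine: 1.59 g/L × 4.42 L = 7.028 g

sodium thiosulfate 11.934 g; agar 82.212 g; ferrous sulfate heptahydrate 351.390 mg; L-glutamine 7.028 g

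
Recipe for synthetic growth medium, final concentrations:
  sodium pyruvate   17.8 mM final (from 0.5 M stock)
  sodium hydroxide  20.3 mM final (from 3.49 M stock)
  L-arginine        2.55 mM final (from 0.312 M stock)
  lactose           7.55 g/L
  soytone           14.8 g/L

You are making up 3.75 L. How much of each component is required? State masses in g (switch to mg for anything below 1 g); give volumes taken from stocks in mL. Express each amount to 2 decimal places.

Scale factor relative to 1 L: 3.75.
sodium pyruvate: dilute stock: 17.8 mM × 3750 mL ÷ 500 mM = 133.50 mL
sodium hydroxide: C1V1 = C2V2 → 20.3 mM × 3750 mL ÷ 3490 mM = 21.81 mL
L-arginine: C1V1 = C2V2 → 2.55 mM × 3750 mL ÷ 312 mM = 30.65 mL
lactose: 7.55 g/L × 3.75 L = 28.31 g
soytone: 14.8 g/L × 3.75 L = 55.50 g

sodium pyruvate 133.50 mL; sodium hydroxide 21.81 mL; L-arginine 30.65 mL; lactose 28.31 g; soytone 55.50 g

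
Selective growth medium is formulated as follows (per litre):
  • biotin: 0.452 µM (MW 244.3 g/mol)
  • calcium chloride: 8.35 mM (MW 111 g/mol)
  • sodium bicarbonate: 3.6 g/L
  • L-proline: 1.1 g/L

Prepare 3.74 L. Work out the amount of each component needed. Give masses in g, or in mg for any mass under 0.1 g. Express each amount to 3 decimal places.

Working volume: 3.74 L.
biotin: 0.452 µmol/L × 244.3 g/mol × 3.74 L ÷ 1000 = 0.413 mg
calcium chloride: 8.35 mmol/L × 111 g/mol × 3.74 L ÷ 1000 = 3.466 g
sodium bicarbonate: 3.6 g/L × 3.74 L = 13.464 g
L-proline: 1.1 g/L × 3.74 L = 4.114 g

biotin 0.413 mg; calcium chloride 3.466 g; sodium bicarbonate 13.464 g; L-proline 4.114 g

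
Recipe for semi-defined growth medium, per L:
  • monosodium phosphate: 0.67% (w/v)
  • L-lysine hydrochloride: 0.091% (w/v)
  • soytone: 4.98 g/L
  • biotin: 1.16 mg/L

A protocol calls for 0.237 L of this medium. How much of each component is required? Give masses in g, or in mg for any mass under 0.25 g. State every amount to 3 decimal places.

Scale factor relative to 1 L: 0.237.
monosodium phosphate: 0.67% w/v = 6.7 g/L → 6.7 × 0.237 L = 1.588 g
L-lysine hydrochloride: 0.091% w/v = 0.91 g/L → 0.91 × 0.237 L = 0.21567 g = 215.670 mg
soytone: 4.98 g/L × 0.237 L = 1.180 g
biotin: 1.16 mg/L × 0.237 L = 0.275 mg

monosodium phosphate 1.588 g; L-lysine hydrochloride 215.670 mg; soytone 1.180 g; biotin 0.275 mg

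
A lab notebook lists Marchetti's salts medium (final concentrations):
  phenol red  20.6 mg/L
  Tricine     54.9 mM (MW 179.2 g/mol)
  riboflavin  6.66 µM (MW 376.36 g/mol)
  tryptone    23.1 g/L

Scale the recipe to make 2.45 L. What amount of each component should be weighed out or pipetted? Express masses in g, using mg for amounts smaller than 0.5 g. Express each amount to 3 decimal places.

phenol red 50.470 mg; Tricine 24.103 g; riboflavin 6.141 mg; tryptone 56.595 g

Scale factor relative to 1 L: 2.45.
phenol red: 20.6 mg/L × 2.45 L = 50.470 mg
Tricine: 54.9 mmol/L × 179.2 g/mol × 2.45 L ÷ 1000 = 24.103 g
riboflavin: 6.66 µmol/L × 376.36 g/mol × 2.45 L ÷ 1000 = 6.141 mg
tryptone: 23.1 g/L × 2.45 L = 56.595 g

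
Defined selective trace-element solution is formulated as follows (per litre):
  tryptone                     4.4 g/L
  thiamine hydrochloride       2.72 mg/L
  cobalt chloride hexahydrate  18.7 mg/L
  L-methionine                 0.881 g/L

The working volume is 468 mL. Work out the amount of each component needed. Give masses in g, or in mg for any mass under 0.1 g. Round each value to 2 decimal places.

tryptone 2.06 g; thiamine hydrochloride 1.27 mg; cobalt chloride hexahydrate 8.75 mg; L-methionine 0.41 g

Target volume = 468 mL = 0.468 L.
tryptone: 4.4 g/L × 0.468 L = 2.06 g
thiamine hydrochloride: 2.72 mg/L × 0.468 L = 1.27 mg
cobalt chloride hexahydrate: 18.7 mg/L × 0.468 L = 8.75 mg
L-methionine: 0.881 g/L × 0.468 L = 0.41 g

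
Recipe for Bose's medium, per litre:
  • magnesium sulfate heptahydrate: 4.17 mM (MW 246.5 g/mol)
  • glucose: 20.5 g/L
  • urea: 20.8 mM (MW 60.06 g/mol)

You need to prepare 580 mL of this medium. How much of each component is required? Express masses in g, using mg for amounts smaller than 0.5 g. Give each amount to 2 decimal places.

magnesium sulfate heptahydrate 0.60 g; glucose 11.89 g; urea 0.72 g

Scale factor relative to 1 L: 0.58.
magnesium sulfate heptahydrate: 4.17 mmol/L × 246.5 g/mol × 0.58 L ÷ 1000 = 0.60 g
glucose: 20.5 g/L × 0.58 L = 11.89 g
urea: 20.8 mmol/L × 60.06 g/mol × 0.58 L ÷ 1000 = 0.72 g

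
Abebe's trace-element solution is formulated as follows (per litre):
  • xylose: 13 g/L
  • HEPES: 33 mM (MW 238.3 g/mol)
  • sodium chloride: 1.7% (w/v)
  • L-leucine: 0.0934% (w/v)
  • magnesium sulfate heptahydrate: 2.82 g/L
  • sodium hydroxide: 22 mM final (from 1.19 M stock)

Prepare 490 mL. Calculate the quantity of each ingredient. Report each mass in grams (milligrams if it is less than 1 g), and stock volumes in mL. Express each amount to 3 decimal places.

xylose 6.370 g; HEPES 3.853 g; sodium chloride 8.330 g; L-leucine 457.660 mg; magnesium sulfate heptahydrate 1.382 g; sodium hydroxide 9.059 mL

Target volume = 490 mL = 0.49 L.
xylose: 13 g/L × 0.49 L = 6.370 g
HEPES: 33 mmol/L × 238.3 g/mol × 0.49 L ÷ 1000 = 3.853 g
sodium chloride: 1.7% w/v = 17 g/L → 17 × 0.49 L = 8.330 g
L-leucine: 0.0934% w/v = 0.934 g/L → 0.934 × 0.49 L = 0.45766 g = 457.660 mg
magnesium sulfate heptahydrate: 2.82 g/L × 0.49 L = 1.382 g
sodium hydroxide: C1V1 = C2V2 → 22 mM × 490 mL ÷ 1190 mM = 9.059 mL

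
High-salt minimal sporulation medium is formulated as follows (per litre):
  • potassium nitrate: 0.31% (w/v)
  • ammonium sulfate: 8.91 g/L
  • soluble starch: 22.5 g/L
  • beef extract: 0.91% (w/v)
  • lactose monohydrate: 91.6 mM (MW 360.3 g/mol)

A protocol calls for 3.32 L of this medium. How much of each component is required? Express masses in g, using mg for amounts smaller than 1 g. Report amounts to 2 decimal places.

potassium nitrate 10.29 g; ammonium sulfate 29.58 g; soluble starch 74.70 g; beef extract 30.21 g; lactose monohydrate 109.57 g

Working volume: 3.32 L.
potassium nitrate: 0.31 g per 100 mL × 3320 mL ÷ 100 = 10.29 g
ammonium sulfate: 8.91 g/L × 3.32 L = 29.58 g
soluble starch: 22.5 g/L × 3.32 L = 74.70 g
beef extract: 0.91% w/v = 9.1 g/L → 9.1 × 3.32 L = 30.21 g
lactose monohydrate: 91.6 mmol/L × 360.3 g/mol × 3.32 L ÷ 1000 = 109.57 g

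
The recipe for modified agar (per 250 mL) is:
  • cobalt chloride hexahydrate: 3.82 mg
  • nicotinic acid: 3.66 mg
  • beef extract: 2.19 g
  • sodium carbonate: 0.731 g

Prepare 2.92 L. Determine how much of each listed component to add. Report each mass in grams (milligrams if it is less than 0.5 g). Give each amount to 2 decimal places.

cobalt chloride hexahydrate 44.62 mg; nicotinic acid 42.75 mg; beef extract 25.58 g; sodium carbonate 8.54 g

Scale factor = 2920 mL / 250 mL = 11.68.
cobalt chloride hexahydrate: 3.82 mg × (2920 mL / 250 mL) = 44.62 mg
nicotinic acid: 3.66 mg × (2920 mL / 250 mL) = 42.75 mg
beef extract: 2.19 g × (2920 mL / 250 mL) = 25.58 g
sodium carbonate: 0.731 g × (2920 mL / 250 mL) = 8.54 g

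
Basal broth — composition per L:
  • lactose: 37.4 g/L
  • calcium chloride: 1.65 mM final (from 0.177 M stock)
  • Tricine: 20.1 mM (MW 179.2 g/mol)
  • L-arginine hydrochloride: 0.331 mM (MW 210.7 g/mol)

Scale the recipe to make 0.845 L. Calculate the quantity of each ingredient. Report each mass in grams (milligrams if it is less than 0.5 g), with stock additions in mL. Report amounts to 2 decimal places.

lactose 31.60 g; calcium chloride 7.88 mL; Tricine 3.04 g; L-arginine hydrochloride 58.93 mg

Scale factor relative to 1 L: 0.845.
lactose: 37.4 g/L × 0.845 L = 31.60 g
calcium chloride: C1V1 = C2V2 → 1.65 mM × 845 mL ÷ 177 mM = 7.88 mL
Tricine: 20.1 mmol/L × 179.2 g/mol × 0.845 L ÷ 1000 = 3.04 g
L-arginine hydrochloride: 0.331 mmol/L × 210.7 mg/mmol × 0.845 L = 58.93 mg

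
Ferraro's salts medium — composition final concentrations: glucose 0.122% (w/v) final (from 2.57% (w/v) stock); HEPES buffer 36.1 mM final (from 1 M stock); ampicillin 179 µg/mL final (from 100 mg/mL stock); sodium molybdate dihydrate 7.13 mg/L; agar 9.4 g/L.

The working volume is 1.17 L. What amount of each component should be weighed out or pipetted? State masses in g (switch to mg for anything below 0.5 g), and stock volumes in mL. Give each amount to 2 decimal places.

glucose 55.54 mL; HEPES buffer 42.24 mL; ampicillin 2.09 mL; sodium molybdate dihydrate 8.34 mg; agar 11.00 g

Working volume: 1.17 L.
glucose: C1V1 = C2V2 → 0.122% ÷ 2.57% × 1170 mL = 55.54 mL
HEPES buffer: V = C2·V2/C1 = 36.1 mM × 1170 mL ÷ 1000 mM = 42.24 mL
ampicillin: dilute stock: 179 µg/mL × 1170 mL ÷ 100000 µg/mL = 2.09 mL
sodium molybdate dihydrate: 7.13 mg/L × 1.17 L = 8.34 mg
agar: 9.4 g/L × 1.17 L = 11.00 g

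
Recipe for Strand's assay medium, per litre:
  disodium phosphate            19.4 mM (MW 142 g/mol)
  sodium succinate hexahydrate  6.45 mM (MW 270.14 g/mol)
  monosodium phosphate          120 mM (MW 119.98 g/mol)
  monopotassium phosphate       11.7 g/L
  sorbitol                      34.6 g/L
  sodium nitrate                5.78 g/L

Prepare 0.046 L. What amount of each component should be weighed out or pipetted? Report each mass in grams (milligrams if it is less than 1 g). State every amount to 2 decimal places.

disodium phosphate 126.72 mg; sodium succinate hexahydrate 80.15 mg; monosodium phosphate 662.29 mg; monopotassium phosphate 538.20 mg; sorbitol 1.59 g; sodium nitrate 265.88 mg

Scale factor relative to 1 L: 0.046.
disodium phosphate: 19.4 mmol/L × 142 mg/mmol × 0.046 L = 126.72 mg
sodium succinate hexahydrate: 6.45 mmol/L × 270.14 mg/mmol × 0.046 L = 80.15 mg
monosodium phosphate: 120 mmol/L × 119.98 mg/mmol × 0.046 L = 662.29 mg
monopotassium phosphate: 11.7 g/L × 0.046 L = 0.5382 g = 538.20 mg
sorbitol: 34.6 g/L × 0.046 L = 1.59 g
sodium nitrate: 5.78 g/L × 0.046 L = 0.26588 g = 265.88 mg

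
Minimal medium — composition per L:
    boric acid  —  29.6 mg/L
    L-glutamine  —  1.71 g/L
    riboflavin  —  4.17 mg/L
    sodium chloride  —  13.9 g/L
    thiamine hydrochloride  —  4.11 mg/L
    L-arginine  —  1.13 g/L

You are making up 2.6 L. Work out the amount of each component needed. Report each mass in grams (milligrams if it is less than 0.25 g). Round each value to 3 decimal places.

boric acid 76.960 mg; L-glutamine 4.446 g; riboflavin 10.842 mg; sodium chloride 36.140 g; thiamine hydrochloride 10.686 mg; L-arginine 2.938 g

Scale factor relative to 1 L: 2.6.
boric acid: 29.6 mg/L × 2.6 L = 76.960 mg
L-glutamine: 1.71 g/L × 2.6 L = 4.446 g
riboflavin: 4.17 mg/L × 2.6 L = 10.842 mg
sodium chloride: 13.9 g/L × 2.6 L = 36.140 g
thiamine hydrochloride: 4.11 mg/L × 2.6 L = 10.686 mg
L-arginine: 1.13 g/L × 2.6 L = 2.938 g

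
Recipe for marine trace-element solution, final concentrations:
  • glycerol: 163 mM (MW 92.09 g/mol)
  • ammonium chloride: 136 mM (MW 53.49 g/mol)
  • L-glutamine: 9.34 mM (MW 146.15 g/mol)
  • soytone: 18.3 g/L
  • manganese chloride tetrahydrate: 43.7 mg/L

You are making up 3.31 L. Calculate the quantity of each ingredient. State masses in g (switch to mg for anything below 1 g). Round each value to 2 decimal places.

glycerol 49.69 g; ammonium chloride 24.08 g; L-glutamine 4.52 g; soytone 60.57 g; manganese chloride tetrahydrate 144.65 mg

Working volume: 3.31 L.
glycerol: 163 mmol/L × 92.09 g/mol × 3.31 L ÷ 1000 = 49.69 g
ammonium chloride: 136 mmol/L × 53.49 g/mol × 3.31 L ÷ 1000 = 24.08 g
L-glutamine: 9.34 mmol/L × 146.15 g/mol × 3.31 L ÷ 1000 = 4.52 g
soytone: 18.3 g/L × 3.31 L = 60.57 g
manganese chloride tetrahydrate: 43.7 mg/L × 3.31 L = 144.65 mg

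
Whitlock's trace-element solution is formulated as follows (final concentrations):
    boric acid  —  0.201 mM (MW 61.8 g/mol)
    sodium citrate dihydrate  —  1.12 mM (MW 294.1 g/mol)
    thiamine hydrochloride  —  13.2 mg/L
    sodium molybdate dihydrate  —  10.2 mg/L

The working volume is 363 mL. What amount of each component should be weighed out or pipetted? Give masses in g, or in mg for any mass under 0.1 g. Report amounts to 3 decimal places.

boric acid 4.509 mg; sodium citrate dihydrate 0.120 g; thiamine hydrochloride 4.792 mg; sodium molybdate dihydrate 3.703 mg

Target volume = 363 mL = 0.363 L.
boric acid: 0.201 mmol/L × 61.8 mg/mmol × 0.363 L = 4.509 mg
sodium citrate dihydrate: 1.12 mmol/L × 294.1 g/mol × 0.363 L ÷ 1000 = 0.120 g
thiamine hydrochloride: 13.2 mg/L × 0.363 L = 4.792 mg
sodium molybdate dihydrate: 10.2 mg/L × 0.363 L = 3.703 mg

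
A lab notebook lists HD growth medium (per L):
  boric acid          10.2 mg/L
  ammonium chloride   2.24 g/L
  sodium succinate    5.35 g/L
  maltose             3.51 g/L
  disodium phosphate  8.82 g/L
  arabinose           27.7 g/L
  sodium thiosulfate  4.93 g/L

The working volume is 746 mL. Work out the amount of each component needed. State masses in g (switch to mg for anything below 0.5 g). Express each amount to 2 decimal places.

Target volume = 746 mL = 0.746 L.
boric acid: 10.2 mg/L × 0.746 L = 7.61 mg
ammonium chloride: 2.24 g/L × 0.746 L = 1.67 g
sodium succinate: 5.35 g/L × 0.746 L = 3.99 g
maltose: 3.51 g/L × 0.746 L = 2.62 g
disodium phosphate: 8.82 g/L × 0.746 L = 6.58 g
arabinose: 27.7 g/L × 0.746 L = 20.66 g
sodium thiosulfate: 4.93 g/L × 0.746 L = 3.68 g

boric acid 7.61 mg; ammonium chloride 1.67 g; sodium succinate 3.99 g; maltose 2.62 g; disodium phosphate 6.58 g; arabinose 20.66 g; sodium thiosulfate 3.68 g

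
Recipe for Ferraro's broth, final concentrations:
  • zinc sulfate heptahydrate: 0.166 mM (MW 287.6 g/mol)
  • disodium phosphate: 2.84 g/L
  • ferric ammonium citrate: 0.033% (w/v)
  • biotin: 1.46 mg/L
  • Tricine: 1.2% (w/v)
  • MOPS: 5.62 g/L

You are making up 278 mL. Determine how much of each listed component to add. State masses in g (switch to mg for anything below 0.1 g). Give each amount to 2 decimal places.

zinc sulfate heptahydrate 13.27 mg; disodium phosphate 0.79 g; ferric ammonium citrate 91.74 mg; biotin 0.41 mg; Tricine 3.34 g; MOPS 1.56 g

Working volume: 278 mL = 0.278 L.
zinc sulfate heptahydrate: 0.166 mmol/L × 287.6 mg/mmol × 0.278 L = 13.27 mg
disodium phosphate: 2.84 g/L × 0.278 L = 0.79 g
ferric ammonium citrate: 0.033 g per 100 mL × 278 mL ÷ 100 = 0.09174 g = 91.74 mg
biotin: 1.46 mg/L × 0.278 L = 0.41 mg
Tricine: 1.2 g per 100 mL × 278 mL ÷ 100 = 3.34 g
MOPS: 5.62 g/L × 0.278 L = 1.56 g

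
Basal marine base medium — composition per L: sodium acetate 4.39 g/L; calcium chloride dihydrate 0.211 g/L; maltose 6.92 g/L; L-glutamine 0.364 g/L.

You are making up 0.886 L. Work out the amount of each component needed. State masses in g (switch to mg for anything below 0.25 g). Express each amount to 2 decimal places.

sodium acetate 3.89 g; calcium chloride dihydrate 186.95 mg; maltose 6.13 g; L-glutamine 0.32 g

Working volume: 0.886 L.
sodium acetate: 4.39 g/L × 0.886 L = 3.89 g
calcium chloride dihydrate: 0.211 g/L × 0.886 L = 0.186946 g = 186.95 mg
maltose: 6.92 g/L × 0.886 L = 6.13 g
L-glutamine: 0.364 g/L × 0.886 L = 0.32 g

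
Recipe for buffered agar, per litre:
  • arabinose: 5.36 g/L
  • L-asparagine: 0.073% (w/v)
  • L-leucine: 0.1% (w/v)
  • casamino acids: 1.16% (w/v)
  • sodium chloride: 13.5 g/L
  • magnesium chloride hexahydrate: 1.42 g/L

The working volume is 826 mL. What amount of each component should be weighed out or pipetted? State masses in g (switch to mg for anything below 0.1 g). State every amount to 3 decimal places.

arabinose 4.427 g; L-asparagine 0.603 g; L-leucine 0.826 g; casamino acids 9.582 g; sodium chloride 11.151 g; magnesium chloride hexahydrate 1.173 g

Working volume: 826 mL = 0.826 L.
arabinose: 5.36 g/L × 0.826 L = 4.427 g
L-asparagine: 0.073 g per 100 mL × 826 mL ÷ 100 = 0.603 g
L-leucine: 0.1 g per 100 mL × 826 mL ÷ 100 = 0.826 g
casamino acids: 1.16% w/v = 11.6 g/L → 11.6 × 0.826 L = 9.582 g
sodium chloride: 13.5 g/L × 0.826 L = 11.151 g
magnesium chloride hexahydrate: 1.42 g/L × 0.826 L = 1.173 g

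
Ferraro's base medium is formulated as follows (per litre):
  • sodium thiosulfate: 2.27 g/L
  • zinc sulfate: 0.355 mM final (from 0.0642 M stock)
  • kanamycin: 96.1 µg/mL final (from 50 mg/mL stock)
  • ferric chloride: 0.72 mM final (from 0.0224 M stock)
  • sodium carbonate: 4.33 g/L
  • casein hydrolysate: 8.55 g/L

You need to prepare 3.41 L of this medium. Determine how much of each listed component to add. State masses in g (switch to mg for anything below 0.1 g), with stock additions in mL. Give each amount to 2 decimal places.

sodium thiosulfate 7.74 g; zinc sulfate 18.86 mL; kanamycin 6.55 mL; ferric chloride 109.61 mL; sodium carbonate 14.77 g; casein hydrolysate 29.16 g

Working volume: 3.41 L.
sodium thiosulfate: 2.27 g/L × 3.41 L = 7.74 g
zinc sulfate: dilute stock: 0.355 mM × 3410 mL ÷ 64.2 mM = 18.86 mL
kanamycin: C1V1 = C2V2 → 96.1 µg/mL × 3410 mL ÷ 50000 µg/mL = 6.55 mL
ferric chloride: dilute stock: 0.72 mM × 3410 mL ÷ 22.4 mM = 109.61 mL
sodium carbonate: 4.33 g/L × 3.41 L = 14.77 g
casein hydrolysate: 8.55 g/L × 3.41 L = 29.16 g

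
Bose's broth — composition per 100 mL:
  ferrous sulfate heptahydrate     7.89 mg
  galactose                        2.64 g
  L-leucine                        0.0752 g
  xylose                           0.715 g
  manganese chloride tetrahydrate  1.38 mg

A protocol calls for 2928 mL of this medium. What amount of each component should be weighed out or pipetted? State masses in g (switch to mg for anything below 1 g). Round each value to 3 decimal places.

ferrous sulfate heptahydrate 231.019 mg; galactose 77.299 g; L-leucine 2.202 g; xylose 20.935 g; manganese chloride tetrahydrate 40.406 mg

Ratio of target to recipe volume: 2928 / 100 = 29.28.
ferrous sulfate heptahydrate: 7.89 mg × (2928 mL / 100 mL) = 231.019 mg
galactose: 2.64 g × (2928 mL / 100 mL) = 77.299 g
L-leucine: 0.0752 g × (2928 mL / 100 mL) = 2.202 g
xylose: 0.715 g × (2928 mL / 100 mL) = 20.935 g
manganese chloride tetrahydrate: 1.38 mg × (2928 mL / 100 mL) = 40.406 mg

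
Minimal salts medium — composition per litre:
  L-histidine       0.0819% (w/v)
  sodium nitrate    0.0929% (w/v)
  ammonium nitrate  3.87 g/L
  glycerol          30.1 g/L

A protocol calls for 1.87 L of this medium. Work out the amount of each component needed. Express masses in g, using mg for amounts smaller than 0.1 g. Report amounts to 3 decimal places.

Working volume: 1.87 L.
L-histidine: 0.0819% w/v = 0.819 g/L → 0.819 × 1.87 L = 1.532 g
sodium nitrate: 0.0929% w/v = 0.929 g/L → 0.929 × 1.87 L = 1.737 g
ammonium nitrate: 3.87 g/L × 1.87 L = 7.237 g
glycerol: 30.1 g/L × 1.87 L = 56.287 g

L-histidine 1.532 g; sodium nitrate 1.737 g; ammonium nitrate 7.237 g; glycerol 56.287 g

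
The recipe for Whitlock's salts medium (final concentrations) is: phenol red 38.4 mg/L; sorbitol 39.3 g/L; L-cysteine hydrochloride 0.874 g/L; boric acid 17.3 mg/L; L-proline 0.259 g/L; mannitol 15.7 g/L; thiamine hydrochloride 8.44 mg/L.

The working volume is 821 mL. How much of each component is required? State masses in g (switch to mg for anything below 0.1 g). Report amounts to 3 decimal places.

phenol red 31.526 mg; sorbitol 32.265 g; L-cysteine hydrochloride 0.718 g; boric acid 14.203 mg; L-proline 0.213 g; mannitol 12.890 g; thiamine hydrochloride 6.929 mg

Scale factor relative to 1 L: 0.821.
phenol red: 38.4 mg/L × 0.821 L = 31.526 mg
sorbitol: 39.3 g/L × 0.821 L = 32.265 g
L-cysteine hydrochloride: 0.874 g/L × 0.821 L = 0.718 g
boric acid: 17.3 mg/L × 0.821 L = 14.203 mg
L-proline: 0.259 g/L × 0.821 L = 0.213 g
mannitol: 15.7 g/L × 0.821 L = 12.890 g
thiamine hydrochloride: 8.44 mg/L × 0.821 L = 6.929 mg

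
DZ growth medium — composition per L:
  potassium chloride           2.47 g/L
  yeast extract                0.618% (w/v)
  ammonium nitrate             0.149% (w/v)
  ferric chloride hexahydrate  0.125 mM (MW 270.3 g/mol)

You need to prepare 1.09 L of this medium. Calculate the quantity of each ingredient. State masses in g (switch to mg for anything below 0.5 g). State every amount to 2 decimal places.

Working volume: 1.09 L.
potassium chloride: 2.47 g/L × 1.09 L = 2.69 g
yeast extract: 0.618% w/v = 6.18 g/L → 6.18 × 1.09 L = 6.74 g
ammonium nitrate: 0.149% w/v = 1.49 g/L → 1.49 × 1.09 L = 1.62 g
ferric chloride hexahydrate: 0.125 mmol/L × 270.3 mg/mmol × 1.09 L = 36.83 mg

potassium chloride 2.69 g; yeast extract 6.74 g; ammonium nitrate 1.62 g; ferric chloride hexahydrate 36.83 mg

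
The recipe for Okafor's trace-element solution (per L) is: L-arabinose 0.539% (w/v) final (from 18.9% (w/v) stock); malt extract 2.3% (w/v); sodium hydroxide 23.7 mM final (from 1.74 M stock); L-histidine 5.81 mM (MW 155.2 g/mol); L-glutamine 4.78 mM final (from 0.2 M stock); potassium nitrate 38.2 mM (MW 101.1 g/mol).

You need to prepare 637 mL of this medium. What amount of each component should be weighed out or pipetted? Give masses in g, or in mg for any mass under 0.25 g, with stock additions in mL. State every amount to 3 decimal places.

L-arabinose 18.166 mL; malt extract 14.651 g; sodium hydroxide 8.676 mL; L-histidine 0.574 g; L-glutamine 15.224 mL; potassium nitrate 2.460 g

Target volume = 637 mL = 0.637 L.
L-arabinose: dilute stock: 0.539% ÷ 18.9% × 637 mL = 18.166 mL
malt extract: 2.3% w/v = 23 g/L → 23 × 0.637 L = 14.651 g
sodium hydroxide: V = C2·V2/C1 = 23.7 mM × 637 mL ÷ 1740 mM = 8.676 mL
L-histidine: 5.81 mmol/L × 155.2 g/mol × 0.637 L ÷ 1000 = 0.574 g
L-glutamine: V = C2·V2/C1 = 4.78 mM × 637 mL ÷ 200 mM = 15.224 mL
potassium nitrate: 38.2 mmol/L × 101.1 g/mol × 0.637 L ÷ 1000 = 2.460 g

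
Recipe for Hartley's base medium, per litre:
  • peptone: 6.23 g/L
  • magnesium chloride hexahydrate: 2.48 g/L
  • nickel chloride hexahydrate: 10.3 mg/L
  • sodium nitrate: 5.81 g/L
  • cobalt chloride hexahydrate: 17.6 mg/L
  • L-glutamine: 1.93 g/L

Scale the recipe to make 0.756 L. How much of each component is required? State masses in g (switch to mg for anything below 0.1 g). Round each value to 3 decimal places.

Working volume: 0.756 L.
peptone: 6.23 g/L × 0.756 L = 4.710 g
magnesium chloride hexahydrate: 2.48 g/L × 0.756 L = 1.875 g
nickel chloride hexahydrate: 10.3 mg/L × 0.756 L = 7.787 mg
sodium nitrate: 5.81 g/L × 0.756 L = 4.392 g
cobalt chloride hexahydrate: 17.6 mg/L × 0.756 L = 13.306 mg
L-glutamine: 1.93 g/L × 0.756 L = 1.459 g

peptone 4.710 g; magnesium chloride hexahydrate 1.875 g; nickel chloride hexahydrate 7.787 mg; sodium nitrate 4.392 g; cobalt chloride hexahydrate 13.306 mg; L-glutamine 1.459 g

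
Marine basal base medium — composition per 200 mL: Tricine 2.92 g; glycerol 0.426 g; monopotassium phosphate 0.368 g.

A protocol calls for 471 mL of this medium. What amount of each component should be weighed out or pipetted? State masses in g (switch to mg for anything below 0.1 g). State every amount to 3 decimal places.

Scale factor = 471 mL / 200 mL = 2.355.
Tricine: 2.92 g × (471 mL / 200 mL) = 6.877 g
glycerol: 0.426 g × (471 mL / 200 mL) = 1.003 g
monopotassium phosphate: 0.368 g × (471 mL / 200 mL) = 0.867 g

Tricine 6.877 g; glycerol 1.003 g; monopotassium phosphate 0.867 g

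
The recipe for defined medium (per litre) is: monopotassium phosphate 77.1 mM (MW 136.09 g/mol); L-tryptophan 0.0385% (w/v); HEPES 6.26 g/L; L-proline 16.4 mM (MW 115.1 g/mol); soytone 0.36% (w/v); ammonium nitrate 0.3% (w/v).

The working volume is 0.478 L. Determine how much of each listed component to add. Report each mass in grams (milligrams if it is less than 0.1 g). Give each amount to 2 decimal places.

Working volume: 0.478 L.
monopotassium phosphate: 77.1 mmol/L × 136.09 g/mol × 0.478 L ÷ 1000 = 5.02 g
L-tryptophan: 0.0385% w/v = 0.385 g/L → 0.385 × 0.478 L = 0.18 g
HEPES: 6.26 g/L × 0.478 L = 2.99 g
L-proline: 16.4 mmol/L × 115.1 g/mol × 0.478 L ÷ 1000 = 0.90 g
soytone: 0.36% w/v = 3.6 g/L → 3.6 × 0.478 L = 1.72 g
ammonium nitrate: 0.3% w/v = 3 g/L → 3 × 0.478 L = 1.43 g

monopotassium phosphate 5.02 g; L-tryptophan 0.18 g; HEPES 2.99 g; L-proline 0.90 g; soytone 1.72 g; ammonium nitrate 1.43 g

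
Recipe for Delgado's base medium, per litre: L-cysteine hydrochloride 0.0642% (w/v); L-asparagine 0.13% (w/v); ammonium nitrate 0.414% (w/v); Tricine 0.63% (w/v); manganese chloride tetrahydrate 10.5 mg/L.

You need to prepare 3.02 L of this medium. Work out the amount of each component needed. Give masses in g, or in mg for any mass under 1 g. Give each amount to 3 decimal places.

Working volume: 3.02 L.
L-cysteine hydrochloride: 0.0642% w/v = 0.642 g/L → 0.642 × 3.02 L = 1.939 g
L-asparagine: 0.13% w/v = 1.3 g/L → 1.3 × 3.02 L = 3.926 g
ammonium nitrate: 0.414% w/v = 4.14 g/L → 4.14 × 3.02 L = 12.503 g
Tricine: 0.63 g per 100 mL × 3020 mL ÷ 100 = 19.026 g
manganese chloride tetrahydrate: 10.5 mg/L × 3.02 L = 31.710 mg

L-cysteine hydrochloride 1.939 g; L-asparagine 3.926 g; ammonium nitrate 12.503 g; Tricine 19.026 g; manganese chloride tetrahydrate 31.710 mg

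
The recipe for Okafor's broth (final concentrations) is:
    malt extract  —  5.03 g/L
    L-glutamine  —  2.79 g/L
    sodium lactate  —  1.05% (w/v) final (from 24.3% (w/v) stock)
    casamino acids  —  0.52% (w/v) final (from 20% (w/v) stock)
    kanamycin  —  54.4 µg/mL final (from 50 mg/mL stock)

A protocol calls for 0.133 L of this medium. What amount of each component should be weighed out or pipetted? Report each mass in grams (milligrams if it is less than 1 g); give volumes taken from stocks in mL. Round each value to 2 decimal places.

Scale factor relative to 1 L: 0.133.
malt extract: 5.03 g/L × 0.133 L = 0.66899 g = 668.99 mg
L-glutamine: 2.79 g/L × 0.133 L = 0.37107 g = 371.07 mg
sodium lactate: C1V1 = C2V2 → 1.05% ÷ 24.3% × 133 mL = 5.75 mL
casamino acids: C1V1 = C2V2 → 0.52% ÷ 20% × 133 mL = 3.46 mL
kanamycin: dilute stock: 54.4 µg/mL × 133 mL ÷ 50000 µg/mL = 0.14 mL

malt extract 668.99 mg; L-glutamine 371.07 mg; sodium lactate 5.75 mL; casamino acids 3.46 mL; kanamycin 0.14 mL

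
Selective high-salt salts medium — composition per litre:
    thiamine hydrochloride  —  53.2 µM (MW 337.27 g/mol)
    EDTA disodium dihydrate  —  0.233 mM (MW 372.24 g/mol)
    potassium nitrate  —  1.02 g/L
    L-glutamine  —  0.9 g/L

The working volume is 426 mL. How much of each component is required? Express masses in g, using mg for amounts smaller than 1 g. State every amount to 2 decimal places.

Target volume = 426 mL = 0.426 L.
thiamine hydrochloride: 53.2 µmol/L × 337.27 g/mol × 0.426 L ÷ 1000 = 7.64 mg
EDTA disodium dihydrate: 0.233 mmol/L × 372.24 mg/mmol × 0.426 L = 36.95 mg
potassium nitrate: 1.02 g/L × 0.426 L = 0.43452 g = 434.52 mg
L-glutamine: 0.9 g/L × 0.426 L = 0.3834 g = 383.40 mg

thiamine hydrochloride 7.64 mg; EDTA disodium dihydrate 36.95 mg; potassium nitrate 434.52 mg; L-glutamine 383.40 mg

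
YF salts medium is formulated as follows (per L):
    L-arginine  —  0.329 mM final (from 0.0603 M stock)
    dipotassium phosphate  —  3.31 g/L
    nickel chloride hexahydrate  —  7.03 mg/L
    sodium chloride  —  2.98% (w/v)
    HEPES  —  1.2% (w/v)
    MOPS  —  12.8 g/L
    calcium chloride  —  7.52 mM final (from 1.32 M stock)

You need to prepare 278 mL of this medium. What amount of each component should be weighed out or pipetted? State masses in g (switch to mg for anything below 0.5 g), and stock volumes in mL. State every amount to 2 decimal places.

Working volume: 278 mL = 0.278 L.
L-arginine: C1V1 = C2V2 → 0.329 mM × 278 mL ÷ 60.3 mM = 1.52 mL
dipotassium phosphate: 3.31 g/L × 0.278 L = 0.92 g
nickel chloride hexahydrate: 7.03 mg/L × 0.278 L = 1.95 mg
sodium chloride: 2.98 g per 100 mL × 278 mL ÷ 100 = 8.28 g
HEPES: 1.2% w/v = 12 g/L → 12 × 0.278 L = 3.34 g
MOPS: 12.8 g/L × 0.278 L = 3.56 g
calcium chloride: C1V1 = C2V2 → 7.52 mM × 278 mL ÷ 1320 mM = 1.58 mL

L-arginine 1.52 mL; dipotassium phosphate 0.92 g; nickel chloride hexahydrate 1.95 mg; sodium chloride 8.28 g; HEPES 3.34 g; MOPS 3.56 g; calcium chloride 1.58 mL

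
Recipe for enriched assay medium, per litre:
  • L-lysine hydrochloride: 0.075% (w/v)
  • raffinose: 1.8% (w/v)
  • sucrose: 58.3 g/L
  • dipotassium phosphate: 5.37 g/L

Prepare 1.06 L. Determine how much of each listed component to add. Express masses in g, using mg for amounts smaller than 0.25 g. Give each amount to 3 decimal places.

Working volume: 1.06 L.
L-lysine hydrochloride: 0.075% w/v = 0.75 g/L → 0.75 × 1.06 L = 0.795 g
raffinose: 1.8 g per 100 mL × 1060 mL ÷ 100 = 19.080 g
sucrose: 58.3 g/L × 1.06 L = 61.798 g
dipotassium phosphate: 5.37 g/L × 1.06 L = 5.692 g

L-lysine hydrochloride 0.795 g; raffinose 19.080 g; sucrose 61.798 g; dipotassium phosphate 5.692 g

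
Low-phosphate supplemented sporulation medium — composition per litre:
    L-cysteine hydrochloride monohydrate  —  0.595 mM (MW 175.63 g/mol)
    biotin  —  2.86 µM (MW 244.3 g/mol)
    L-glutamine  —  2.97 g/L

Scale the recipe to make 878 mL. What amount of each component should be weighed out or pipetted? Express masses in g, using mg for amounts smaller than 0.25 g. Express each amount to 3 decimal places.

Working volume: 878 mL = 0.878 L.
L-cysteine hydrochloride monohydrate: 0.595 mmol/L × 175.63 mg/mmol × 0.878 L = 91.751 mg
biotin: 2.86 µmol/L × 244.3 g/mol × 0.878 L ÷ 1000 = 0.613 mg
L-glutamine: 2.97 g/L × 0.878 L = 2.608 g

L-cysteine hydrochloride monohydrate 91.751 mg; biotin 0.613 mg; L-glutamine 2.608 g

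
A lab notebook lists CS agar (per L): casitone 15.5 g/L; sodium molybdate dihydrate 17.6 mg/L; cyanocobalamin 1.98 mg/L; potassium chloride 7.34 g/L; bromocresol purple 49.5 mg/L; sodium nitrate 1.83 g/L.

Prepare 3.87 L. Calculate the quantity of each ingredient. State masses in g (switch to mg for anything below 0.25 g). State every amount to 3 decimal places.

Working volume: 3.87 L.
casitone: 15.5 g/L × 3.87 L = 59.985 g
sodium molybdate dihydrate: 17.6 mg/L × 3.87 L = 68.112 mg
cyanocobalamin: 1.98 mg/L × 3.87 L = 7.663 mg
potassium chloride: 7.34 g/L × 3.87 L = 28.406 g
bromocresol purple: 49.5 mg/L × 3.87 L = 191.565 mg
sodium nitrate: 1.83 g/L × 3.87 L = 7.082 g

casitone 59.985 g; sodium molybdate dihydrate 68.112 mg; cyanocobalamin 7.663 mg; potassium chloride 28.406 g; bromocresol purple 191.565 mg; sodium nitrate 7.082 g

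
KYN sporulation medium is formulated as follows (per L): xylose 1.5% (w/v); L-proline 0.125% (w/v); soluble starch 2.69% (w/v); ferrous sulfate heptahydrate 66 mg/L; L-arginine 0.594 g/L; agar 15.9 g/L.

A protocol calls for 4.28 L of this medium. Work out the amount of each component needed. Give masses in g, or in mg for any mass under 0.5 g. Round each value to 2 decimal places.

xylose 64.20 g; L-proline 5.35 g; soluble starch 115.13 g; ferrous sulfate heptahydrate 282.48 mg; L-arginine 2.54 g; agar 68.05 g

Working volume: 4.28 L.
xylose: 1.5% w/v = 15 g/L → 15 × 4.28 L = 64.20 g
L-proline: 0.125% w/v = 1.25 g/L → 1.25 × 4.28 L = 5.35 g
soluble starch: 2.69% w/v = 26.9 g/L → 26.9 × 4.28 L = 115.13 g
ferrous sulfate heptahydrate: 66 mg/L × 4.28 L = 282.48 mg
L-arginine: 0.594 g/L × 4.28 L = 2.54 g
agar: 15.9 g/L × 4.28 L = 68.05 g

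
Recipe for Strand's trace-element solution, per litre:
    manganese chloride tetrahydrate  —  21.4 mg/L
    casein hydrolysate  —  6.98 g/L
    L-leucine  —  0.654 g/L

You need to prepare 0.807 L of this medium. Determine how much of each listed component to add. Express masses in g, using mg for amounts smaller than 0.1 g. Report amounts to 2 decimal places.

Scale factor relative to 1 L: 0.807.
manganese chloride tetrahydrate: 21.4 mg/L × 0.807 L = 17.27 mg
casein hydrolysate: 6.98 g/L × 0.807 L = 5.63 g
L-leucine: 0.654 g/L × 0.807 L = 0.53 g

manganese chloride tetrahydrate 17.27 mg; casein hydrolysate 5.63 g; L-leucine 0.53 g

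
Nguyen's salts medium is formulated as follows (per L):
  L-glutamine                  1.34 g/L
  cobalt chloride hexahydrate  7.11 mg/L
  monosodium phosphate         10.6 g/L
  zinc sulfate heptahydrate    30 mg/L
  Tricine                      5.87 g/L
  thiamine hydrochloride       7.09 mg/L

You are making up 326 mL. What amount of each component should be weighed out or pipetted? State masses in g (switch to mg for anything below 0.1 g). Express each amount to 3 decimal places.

L-glutamine 0.437 g; cobalt chloride hexahydrate 2.318 mg; monosodium phosphate 3.456 g; zinc sulfate heptahydrate 9.780 mg; Tricine 1.914 g; thiamine hydrochloride 2.311 mg

Working volume: 326 mL = 0.326 L.
L-glutamine: 1.34 g/L × 0.326 L = 0.437 g
cobalt chloride hexahydrate: 7.11 mg/L × 0.326 L = 2.318 mg
monosodium phosphate: 10.6 g/L × 0.326 L = 3.456 g
zinc sulfate heptahydrate: 30 mg/L × 0.326 L = 9.780 mg
Tricine: 5.87 g/L × 0.326 L = 1.914 g
thiamine hydrochloride: 7.09 mg/L × 0.326 L = 2.311 mg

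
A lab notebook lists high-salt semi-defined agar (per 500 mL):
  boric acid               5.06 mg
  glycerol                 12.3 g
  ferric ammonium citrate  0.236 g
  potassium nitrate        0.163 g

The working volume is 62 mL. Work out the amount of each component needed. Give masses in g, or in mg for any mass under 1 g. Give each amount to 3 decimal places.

boric acid 0.627 mg; glycerol 1.525 g; ferric ammonium citrate 29.264 mg; potassium nitrate 20.212 mg

Scale factor = 62 mL / 500 mL = 0.124.
boric acid: 5.06 mg × (62 mL / 500 mL) = 0.627 mg
glycerol: 12.3 g × (62 mL / 500 mL) = 1.525 g
ferric ammonium citrate: 0.236 g × (62 mL / 500 mL) = 0.029264 g = 29.264 mg
potassium nitrate: 0.163 g × (62 mL / 500 mL) = 0.020212 g = 20.212 mg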